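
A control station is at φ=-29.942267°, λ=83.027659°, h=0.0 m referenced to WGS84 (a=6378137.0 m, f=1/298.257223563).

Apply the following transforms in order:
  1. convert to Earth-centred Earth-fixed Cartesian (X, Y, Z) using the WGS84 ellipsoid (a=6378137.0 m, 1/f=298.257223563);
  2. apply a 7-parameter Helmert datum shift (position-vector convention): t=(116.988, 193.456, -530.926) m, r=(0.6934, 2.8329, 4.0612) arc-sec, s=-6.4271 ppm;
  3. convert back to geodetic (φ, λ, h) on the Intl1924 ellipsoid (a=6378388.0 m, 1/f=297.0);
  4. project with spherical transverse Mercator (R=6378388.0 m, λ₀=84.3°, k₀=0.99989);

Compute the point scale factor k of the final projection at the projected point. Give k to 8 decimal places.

start: φ=-29.942267°, λ=83.027659°, h=0.000 m
→ ECEF (a=6378137.000, f=1/298.257223563): X=671464.2050, Y=5490547.9197, Z=-3164829.7209
→ Helmert 7p (PV): X=671425.3069, Y=5490729.9471, Z=-3165331.0708
→ geod (Bowring, a=6378388.000): φ=-29.94610537°, λ=83.02828779°, h=174.4309 m
→ into tm (λ₀=84.3°): φ=-29.94610537°, λ−λ₀=-1.27171221°
scale k = 1.00007494

1.00007494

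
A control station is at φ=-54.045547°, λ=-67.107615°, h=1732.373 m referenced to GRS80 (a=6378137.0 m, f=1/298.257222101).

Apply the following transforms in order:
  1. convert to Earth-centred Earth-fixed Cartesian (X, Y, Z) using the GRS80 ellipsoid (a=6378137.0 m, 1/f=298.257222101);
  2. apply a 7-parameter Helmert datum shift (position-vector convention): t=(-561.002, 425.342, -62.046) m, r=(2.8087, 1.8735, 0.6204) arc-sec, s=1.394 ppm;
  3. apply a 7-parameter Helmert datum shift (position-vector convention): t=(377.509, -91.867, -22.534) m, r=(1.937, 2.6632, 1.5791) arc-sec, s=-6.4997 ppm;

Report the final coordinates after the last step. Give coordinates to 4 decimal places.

X=1460094.9625 m, Y=-3457958.5583 m, Z=-5141294.3905 m

start: φ=-54.045547°, λ=-67.107615°, h=1732.373 m
→ ECEF (a=6378137.000, f=1/298.257222101): X=1460362.1107, Y=-3458443.5428, Z=-5141124.3818
→ Helmert 7p (PV): X=1459766.8499, Y=-3457948.6228, Z=-5141253.9525
→ Helmert 7p (PV): X=1460094.9625, Y=-3457958.5583, Z=-5141294.3905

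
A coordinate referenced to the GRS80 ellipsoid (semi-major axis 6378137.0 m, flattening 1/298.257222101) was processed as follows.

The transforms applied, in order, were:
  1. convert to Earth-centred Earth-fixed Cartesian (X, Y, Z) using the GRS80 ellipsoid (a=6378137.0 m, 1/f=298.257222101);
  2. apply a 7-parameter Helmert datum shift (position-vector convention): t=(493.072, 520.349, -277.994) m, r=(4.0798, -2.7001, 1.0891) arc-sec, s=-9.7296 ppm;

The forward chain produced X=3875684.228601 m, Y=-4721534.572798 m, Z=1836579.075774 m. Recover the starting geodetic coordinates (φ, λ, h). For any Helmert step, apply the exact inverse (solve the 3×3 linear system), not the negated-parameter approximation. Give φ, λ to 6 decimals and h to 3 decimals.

φ=16.842846°, λ=-50.625631°, h=2495.944 m

start: X=3875684.2286, Y=-4721534.5728, Z=1836579.0758 m
→ Helmert⁻¹: X=3875227.9740, Y=-4722084.9944, Z=1836917.6135
→ geod (Bowring, a=6378137.000): φ=16.84284600°, λ=-50.62563100°, h=2495.9440 m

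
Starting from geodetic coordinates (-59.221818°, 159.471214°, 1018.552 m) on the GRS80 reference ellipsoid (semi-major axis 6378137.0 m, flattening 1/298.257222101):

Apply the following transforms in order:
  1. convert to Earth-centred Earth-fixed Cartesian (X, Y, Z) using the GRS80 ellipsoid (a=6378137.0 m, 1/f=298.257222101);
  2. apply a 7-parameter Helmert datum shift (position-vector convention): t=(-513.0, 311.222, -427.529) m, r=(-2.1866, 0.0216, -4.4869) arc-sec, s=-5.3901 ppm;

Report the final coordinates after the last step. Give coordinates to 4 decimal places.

X=-3065069.7033 m, Y=1147875.1909 m, Z=-5457906.7468 m

start: φ=-59.221818°, λ=159.471214°, h=1018.552 m
→ ECEF (a=6378137.000, f=1/298.257222101): X=-3064597.6132, Y=1147561.3445, Z=-5457496.7900
→ Helmert 7p (PV): X=-3065069.7033, Y=1147875.1909, Z=-5457906.7468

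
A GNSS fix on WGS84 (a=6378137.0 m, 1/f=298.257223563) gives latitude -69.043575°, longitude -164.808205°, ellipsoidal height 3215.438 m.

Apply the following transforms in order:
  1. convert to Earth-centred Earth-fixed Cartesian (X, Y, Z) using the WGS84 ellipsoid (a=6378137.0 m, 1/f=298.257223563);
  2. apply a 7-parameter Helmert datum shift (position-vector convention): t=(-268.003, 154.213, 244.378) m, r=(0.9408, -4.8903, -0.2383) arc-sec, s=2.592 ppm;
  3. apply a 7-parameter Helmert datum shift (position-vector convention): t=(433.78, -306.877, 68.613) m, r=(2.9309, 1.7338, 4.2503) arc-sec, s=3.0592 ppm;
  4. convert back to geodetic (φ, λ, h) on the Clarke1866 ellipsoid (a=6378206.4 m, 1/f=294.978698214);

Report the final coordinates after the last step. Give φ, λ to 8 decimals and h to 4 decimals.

start: φ=-69.043575°, λ=-164.808205°, h=3215.438 m
→ ECEF (a=6378137.000, f=1/298.257223563): X=-2209036.4930, Y=-599842.2497, Z=-5936715.8823
→ Helmert 7p (PV): X=-2209170.1618, Y=-599659.9611, Z=-5936542.0020
→ Helmert 7p (PV): X=-2208780.6844, Y=-599929.8400, Z=-5936481.5013
→ geod (Bowring, a=6378206.400): φ=-69.04612501°, λ=-164.80441088°, h=3054.4741 m

φ=-69.04612501°, λ=-164.80441088°, h=3054.4741 m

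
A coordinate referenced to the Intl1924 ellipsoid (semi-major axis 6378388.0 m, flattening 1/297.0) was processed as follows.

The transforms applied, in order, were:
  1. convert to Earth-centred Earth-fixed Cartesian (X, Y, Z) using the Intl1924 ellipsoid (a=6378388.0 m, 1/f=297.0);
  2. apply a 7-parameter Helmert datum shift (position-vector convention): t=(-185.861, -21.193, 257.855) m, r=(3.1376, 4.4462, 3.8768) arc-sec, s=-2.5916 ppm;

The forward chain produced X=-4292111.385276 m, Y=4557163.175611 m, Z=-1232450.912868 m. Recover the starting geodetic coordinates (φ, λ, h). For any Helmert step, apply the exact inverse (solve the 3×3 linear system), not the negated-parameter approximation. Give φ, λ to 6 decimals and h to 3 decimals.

φ=-11.214876°, λ=133.281893°, h=2726.243 m

start: X=-4292111.3853, Y=4557163.1756, Z=-1232450.9129 m
→ Helmert⁻¹: X=-4291824.4169, Y=4557258.0911, Z=-1232873.7990
→ geod (Bowring, a=6378388.000): φ=-11.21487600°, λ=133.28189300°, h=2726.2430 m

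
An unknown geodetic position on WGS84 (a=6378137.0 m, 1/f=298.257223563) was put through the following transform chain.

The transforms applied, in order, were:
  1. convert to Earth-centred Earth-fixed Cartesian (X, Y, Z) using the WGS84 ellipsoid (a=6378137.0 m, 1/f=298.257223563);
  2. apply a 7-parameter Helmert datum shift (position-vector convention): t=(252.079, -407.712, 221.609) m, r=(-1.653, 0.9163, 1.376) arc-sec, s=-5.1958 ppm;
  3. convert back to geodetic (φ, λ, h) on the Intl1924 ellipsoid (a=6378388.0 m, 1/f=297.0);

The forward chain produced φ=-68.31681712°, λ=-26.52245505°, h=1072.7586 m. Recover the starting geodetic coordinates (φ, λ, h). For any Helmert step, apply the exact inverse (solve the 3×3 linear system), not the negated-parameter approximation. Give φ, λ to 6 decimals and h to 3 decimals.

φ=-68.320359°, λ=-26.515412°, h=1333.287 m

start: φ=-68.316817°, λ=-26.522455°, h=1072.759 m
→ ECEF (a=6378388.000, f=1/297.0): X=2115135.3089, Y=-1055602.7823, Z=-5905373.4442
→ Helmert⁻¹: X=2114913.4142, Y=-1055167.3341, Z=-5905624.7985
→ geod (Bowring, a=6378137.000): φ=-68.32035900°, λ=-26.51541200°, h=1333.2870 m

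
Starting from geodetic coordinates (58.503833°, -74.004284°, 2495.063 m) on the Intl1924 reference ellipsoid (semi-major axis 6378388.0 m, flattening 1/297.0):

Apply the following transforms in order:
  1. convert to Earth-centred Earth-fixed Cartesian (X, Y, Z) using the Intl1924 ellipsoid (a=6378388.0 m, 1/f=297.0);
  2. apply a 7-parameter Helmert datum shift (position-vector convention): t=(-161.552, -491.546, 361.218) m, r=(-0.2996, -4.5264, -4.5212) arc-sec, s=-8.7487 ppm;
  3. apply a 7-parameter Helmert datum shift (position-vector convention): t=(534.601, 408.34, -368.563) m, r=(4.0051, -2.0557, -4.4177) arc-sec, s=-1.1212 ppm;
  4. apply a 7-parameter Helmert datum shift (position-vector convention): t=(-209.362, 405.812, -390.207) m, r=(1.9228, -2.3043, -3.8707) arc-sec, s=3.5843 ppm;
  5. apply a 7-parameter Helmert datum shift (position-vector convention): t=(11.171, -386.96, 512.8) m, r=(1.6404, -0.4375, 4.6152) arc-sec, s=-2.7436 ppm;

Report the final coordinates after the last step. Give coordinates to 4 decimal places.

start: φ=58.503833°, λ=-74.004284°, h=2495.063 m
→ ECEF (a=6378388.000, f=1/297.0): X=920888.0476, Y=-3212424.7844, Z=5417508.3995
→ Helmert 7p (PV): X=920529.1411, Y=-3212900.5421, Z=5417847.0958
→ Helmert 7p (PV): X=920939.9015, Y=-3212613.5150, Z=5417419.2468
→ Helmert 7p (PV): X=920613.0321, Y=-3212287.0015, Z=5417028.7978
→ Helmert 7p (PV): X=920682.0626, Y=-3212687.6304, Z=5417503.1414

X=920682.0626 m, Y=-3212687.6304 m, Z=5417503.1414 m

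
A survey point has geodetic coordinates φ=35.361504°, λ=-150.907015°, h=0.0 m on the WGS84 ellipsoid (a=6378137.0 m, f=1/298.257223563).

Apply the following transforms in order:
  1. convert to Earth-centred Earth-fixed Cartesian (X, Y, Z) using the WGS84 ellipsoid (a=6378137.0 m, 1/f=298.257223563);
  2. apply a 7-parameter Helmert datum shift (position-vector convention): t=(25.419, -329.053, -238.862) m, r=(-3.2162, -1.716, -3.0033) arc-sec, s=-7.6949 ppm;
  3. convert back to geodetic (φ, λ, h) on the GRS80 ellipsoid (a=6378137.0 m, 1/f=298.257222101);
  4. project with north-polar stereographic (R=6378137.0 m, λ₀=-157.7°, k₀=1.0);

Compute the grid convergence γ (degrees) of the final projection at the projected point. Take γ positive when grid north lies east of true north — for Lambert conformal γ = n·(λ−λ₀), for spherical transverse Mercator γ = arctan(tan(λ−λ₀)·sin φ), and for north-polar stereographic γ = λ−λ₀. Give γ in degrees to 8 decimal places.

6.79473680

start: φ=35.361504°, λ=-150.907015°, h=0.000 m
→ ECEF (a=6378137.000, f=1/298.257223563): X=-4550320.8307, Y=-2531946.4233, Z=3670647.5714
→ Helmert 7p (PV): X=-4550327.8007, Y=-2532132.5048, Z=3670382.0878
→ geod (Bowring, a=6378137.000): φ=35.35904879°, λ=-150.90526320°, h=-74.8830 m
→ into stereo (λ₀=-157.7°): φ=35.35904879°, λ−λ₀=6.79473680°
convergence γ = 6.79473680°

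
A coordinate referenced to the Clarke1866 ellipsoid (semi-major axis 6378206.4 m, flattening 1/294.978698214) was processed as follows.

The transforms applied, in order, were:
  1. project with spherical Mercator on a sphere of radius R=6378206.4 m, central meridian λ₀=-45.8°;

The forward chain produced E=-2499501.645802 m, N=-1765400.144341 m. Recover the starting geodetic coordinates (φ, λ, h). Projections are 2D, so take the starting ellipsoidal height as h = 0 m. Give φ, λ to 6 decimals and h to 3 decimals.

start: E=-2499501.6458, N=-1765400.1443 m
→ merc⁻¹: φ=-15.65999000°, λ=-68.25316100°

φ=-15.659990°, λ=-68.253161°, h=0.000 m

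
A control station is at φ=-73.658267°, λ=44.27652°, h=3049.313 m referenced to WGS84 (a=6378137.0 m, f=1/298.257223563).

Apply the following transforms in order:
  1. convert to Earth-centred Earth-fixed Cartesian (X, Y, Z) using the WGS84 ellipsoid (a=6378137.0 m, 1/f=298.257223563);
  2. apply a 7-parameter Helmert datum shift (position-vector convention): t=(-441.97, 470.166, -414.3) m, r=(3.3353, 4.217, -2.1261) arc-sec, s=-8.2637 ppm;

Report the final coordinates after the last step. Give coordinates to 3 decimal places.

X=1288916.563 m, Y=1257865.659 m, Z=-6101612.766 m

start: φ=-73.658267°, λ=44.276520°, h=3049.313 m
→ ECEF (a=6378137.000, f=1/298.257223563): X=1289480.9651, Y=1257320.5182, Z=-6101242.8528
→ Helmert 7p (PV): X=1288916.5627, Y=1257865.6590, Z=-6101612.7659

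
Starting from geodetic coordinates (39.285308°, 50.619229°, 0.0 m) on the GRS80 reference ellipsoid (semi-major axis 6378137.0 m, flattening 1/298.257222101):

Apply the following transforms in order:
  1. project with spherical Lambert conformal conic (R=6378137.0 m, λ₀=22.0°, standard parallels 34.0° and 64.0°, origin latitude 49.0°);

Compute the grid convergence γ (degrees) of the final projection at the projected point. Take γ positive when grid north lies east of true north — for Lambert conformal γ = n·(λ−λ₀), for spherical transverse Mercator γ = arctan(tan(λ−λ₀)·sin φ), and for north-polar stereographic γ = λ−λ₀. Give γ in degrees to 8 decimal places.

start: φ=39.285308°, λ=50.619229°, h=0.000 m
→ into lcc (λ₀=22.0°): φ=39.28530800°, λ−λ₀=28.61922900°
convergence γ = 21.85934124°

21.85934124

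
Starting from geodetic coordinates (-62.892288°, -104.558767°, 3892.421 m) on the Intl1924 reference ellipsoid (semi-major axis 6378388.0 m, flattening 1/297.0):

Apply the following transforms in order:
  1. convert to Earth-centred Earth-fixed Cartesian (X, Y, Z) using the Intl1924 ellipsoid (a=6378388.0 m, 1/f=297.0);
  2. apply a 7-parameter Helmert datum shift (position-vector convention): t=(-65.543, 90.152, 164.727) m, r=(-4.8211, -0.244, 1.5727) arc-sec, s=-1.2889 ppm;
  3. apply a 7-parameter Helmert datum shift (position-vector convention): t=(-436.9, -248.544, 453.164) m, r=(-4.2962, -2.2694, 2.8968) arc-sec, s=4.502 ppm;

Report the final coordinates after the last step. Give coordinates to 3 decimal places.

start: φ=-62.892288°, λ=-104.558767°, h=3892.421 m
→ ECEF (a=6378388.000, f=1/297.0): X=-732991.2764, Y=-2822321.8182, Z=-5658107.6470
→ Helmert 7p (PV): X=-733027.6622, Y=-2822365.8661, Z=-5657870.5273
→ Helmert 7p (PV): X=-733365.9743, Y=-2822755.2570, Z=-5657392.1140

X=-733365.974 m, Y=-2822755.257 m, Z=-5657392.114 m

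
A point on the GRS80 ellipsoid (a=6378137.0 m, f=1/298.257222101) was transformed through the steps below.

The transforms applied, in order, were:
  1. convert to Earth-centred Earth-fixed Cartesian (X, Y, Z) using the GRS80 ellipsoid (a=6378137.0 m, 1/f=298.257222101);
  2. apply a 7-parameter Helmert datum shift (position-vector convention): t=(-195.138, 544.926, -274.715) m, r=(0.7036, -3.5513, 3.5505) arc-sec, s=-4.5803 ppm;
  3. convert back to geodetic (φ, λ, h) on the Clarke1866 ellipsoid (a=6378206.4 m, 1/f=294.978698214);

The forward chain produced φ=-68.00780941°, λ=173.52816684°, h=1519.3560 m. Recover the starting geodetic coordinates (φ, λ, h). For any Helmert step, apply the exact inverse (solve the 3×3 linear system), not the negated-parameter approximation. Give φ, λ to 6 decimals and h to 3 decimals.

start: φ=-68.007809°, λ=173.528167°, h=1519.356 m
→ ECEF (a=6378206.400, f=1/294.978698214): X=-2380792.2963, Y=270071.4840, Z=-5892640.7973
→ Helmert⁻¹: X=-2380704.8721, Y=269548.6727, Z=-5892353.0017
→ geod (Bowring, a=6378137.000): φ=-68.00657000°, λ=173.54035400°, h=1062.8730 m

φ=-68.006570°, λ=173.540354°, h=1062.873 m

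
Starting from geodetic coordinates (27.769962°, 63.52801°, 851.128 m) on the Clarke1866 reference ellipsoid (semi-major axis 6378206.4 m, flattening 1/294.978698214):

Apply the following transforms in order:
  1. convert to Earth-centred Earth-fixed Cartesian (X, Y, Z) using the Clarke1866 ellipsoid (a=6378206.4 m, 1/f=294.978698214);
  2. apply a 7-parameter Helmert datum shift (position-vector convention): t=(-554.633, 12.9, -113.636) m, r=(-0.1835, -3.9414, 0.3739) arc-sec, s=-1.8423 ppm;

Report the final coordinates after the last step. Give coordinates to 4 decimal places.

X=2517253.1345 m, Y=5056281.4687 m, Z=2954129.1749 m

start: φ=27.769962°, λ=63.528010°, h=851.128 m
→ ECEF (a=6378206.400, f=1/294.978698214): X=2517878.0219, Y=5056270.6916, Z=2954204.6390
→ Helmert 7p (PV): X=2517253.1345, Y=5056281.4687, Z=2954129.1749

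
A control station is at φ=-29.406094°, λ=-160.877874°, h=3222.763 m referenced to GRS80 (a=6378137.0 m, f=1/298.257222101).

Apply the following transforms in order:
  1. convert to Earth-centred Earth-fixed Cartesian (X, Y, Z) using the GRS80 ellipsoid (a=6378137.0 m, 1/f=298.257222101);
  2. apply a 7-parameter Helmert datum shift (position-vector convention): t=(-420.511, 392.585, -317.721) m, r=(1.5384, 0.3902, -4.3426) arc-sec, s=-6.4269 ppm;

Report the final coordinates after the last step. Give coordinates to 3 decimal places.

start: φ=-29.406094°, λ=-160.877874°, h=3222.763 m
→ ECEF (a=6378137.000, f=1/298.257222101): X=-5256694.2806, Y=-1822567.3077, Z=-3114773.5007
→ Helmert 7p (PV): X=-5257125.2709, Y=-1822029.1070, Z=-3115074.8524

X=-5257125.271 m, Y=-1822029.107 m, Z=-3115074.852 m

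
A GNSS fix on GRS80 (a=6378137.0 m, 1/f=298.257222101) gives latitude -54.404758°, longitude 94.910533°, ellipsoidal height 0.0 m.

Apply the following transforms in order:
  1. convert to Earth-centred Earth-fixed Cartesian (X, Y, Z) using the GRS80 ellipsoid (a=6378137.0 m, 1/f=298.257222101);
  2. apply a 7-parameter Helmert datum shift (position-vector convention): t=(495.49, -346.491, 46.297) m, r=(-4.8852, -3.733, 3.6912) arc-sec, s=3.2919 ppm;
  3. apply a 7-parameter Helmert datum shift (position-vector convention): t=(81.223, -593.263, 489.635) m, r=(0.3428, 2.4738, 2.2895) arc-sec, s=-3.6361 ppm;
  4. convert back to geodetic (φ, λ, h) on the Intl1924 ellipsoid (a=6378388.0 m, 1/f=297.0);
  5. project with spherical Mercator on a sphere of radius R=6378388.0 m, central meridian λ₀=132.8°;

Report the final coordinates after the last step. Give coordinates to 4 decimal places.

start: φ=-54.404758°, λ=94.910533°, h=0.000 m
→ ECEF (a=6378137.000, f=1/298.257222101): X=-318489.9353, Y=3707016.6588, Z=-5163096.4229
→ Helmert 7p (PV): X=-317968.3901, Y=3706554.3876, Z=-5163160.6841
→ Helmert 7p (PV): X=-317989.0761, Y=3705952.6986, Z=-5162642.3018
→ geod (Bowring, a=6378388.000): φ=-54.41121902°, λ=94.90424906°, h=-1201.8353 m
→ merc (R=6378388.0, λ₀=132.8°): E=-4218701.7111, N=-7248709.3988

E=-4218701.7111 m, N=-7248709.3988 m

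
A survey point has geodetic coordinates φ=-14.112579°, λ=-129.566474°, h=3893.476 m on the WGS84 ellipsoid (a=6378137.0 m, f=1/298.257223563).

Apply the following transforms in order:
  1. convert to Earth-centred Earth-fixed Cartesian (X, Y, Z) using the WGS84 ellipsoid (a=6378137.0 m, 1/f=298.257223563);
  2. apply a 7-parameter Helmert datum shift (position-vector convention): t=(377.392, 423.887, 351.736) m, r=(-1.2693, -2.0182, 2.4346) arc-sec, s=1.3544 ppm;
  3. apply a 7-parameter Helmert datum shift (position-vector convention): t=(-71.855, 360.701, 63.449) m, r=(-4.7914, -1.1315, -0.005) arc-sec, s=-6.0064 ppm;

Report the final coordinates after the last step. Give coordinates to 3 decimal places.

start: φ=-14.112579°, λ=-129.566474°, h=3893.476 m
→ ECEF (a=6378137.000, f=1/298.257223563): X=-3943272.3094, Y=-4772280.2560, Z=-1546013.9301
→ Helmert 7p (PV): X=-3942828.8025, Y=-4771918.8899, Z=-1545673.5037
→ Helmert 7p (PV): X=-3942868.6120, Y=-4771565.3361, Z=-1545511.5517

X=-3942868.612 m, Y=-4771565.336 m, Z=-1545511.552 m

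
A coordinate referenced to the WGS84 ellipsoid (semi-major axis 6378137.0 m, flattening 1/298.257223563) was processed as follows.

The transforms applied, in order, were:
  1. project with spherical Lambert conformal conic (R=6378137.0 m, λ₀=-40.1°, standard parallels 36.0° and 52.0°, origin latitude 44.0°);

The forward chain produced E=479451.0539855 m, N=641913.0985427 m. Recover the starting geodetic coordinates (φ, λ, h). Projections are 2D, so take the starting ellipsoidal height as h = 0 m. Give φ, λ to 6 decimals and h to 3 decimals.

start: E=479451.0540, N=641913.0985 m
→ lcc⁻¹: φ=49.63760700°, λ=-33.40806900°

φ=49.637607°, λ=-33.408069°, h=0.000 m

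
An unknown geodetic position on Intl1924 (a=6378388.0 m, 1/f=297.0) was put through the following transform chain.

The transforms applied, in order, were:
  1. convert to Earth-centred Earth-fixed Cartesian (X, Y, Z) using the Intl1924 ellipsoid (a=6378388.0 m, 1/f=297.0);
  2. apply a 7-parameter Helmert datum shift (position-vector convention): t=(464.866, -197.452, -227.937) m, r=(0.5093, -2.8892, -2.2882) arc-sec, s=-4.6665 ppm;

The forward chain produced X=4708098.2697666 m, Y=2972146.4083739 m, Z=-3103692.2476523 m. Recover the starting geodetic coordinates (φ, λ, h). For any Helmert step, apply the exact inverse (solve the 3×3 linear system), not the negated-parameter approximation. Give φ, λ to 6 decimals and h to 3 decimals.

start: X=4708098.2698, Y=2972146.4084, Z=-3103692.2477 m
→ Helmert⁻¹: X=4707578.9255, Y=2972402.2913, Z=-3103552.0725
→ geod (Bowring, a=6378388.000): φ=-29.30194800°, λ=32.26863600°, h=772.8770 m

φ=-29.301948°, λ=32.268636°, h=772.877 m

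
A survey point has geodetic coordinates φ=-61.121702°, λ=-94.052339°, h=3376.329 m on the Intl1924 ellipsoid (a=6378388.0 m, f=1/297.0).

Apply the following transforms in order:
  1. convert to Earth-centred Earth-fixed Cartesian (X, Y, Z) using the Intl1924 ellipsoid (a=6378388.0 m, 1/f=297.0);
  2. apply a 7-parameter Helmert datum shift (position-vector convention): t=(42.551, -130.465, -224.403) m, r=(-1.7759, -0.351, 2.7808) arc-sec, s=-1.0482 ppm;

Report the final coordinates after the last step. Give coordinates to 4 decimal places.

start: φ=-61.121702°, λ=-94.052339°, h=3376.329 m
→ ECEF (a=6378388.000, f=1/297.0): X=-218366.6084, Y=-3082322.6261, Z=-5564982.2153
→ Helmert 7p (PV): X=-218272.8037, Y=-3082500.7175, Z=-5565174.6185

X=-218272.8037 m, Y=-3082500.7175 m, Z=-5565174.6185 m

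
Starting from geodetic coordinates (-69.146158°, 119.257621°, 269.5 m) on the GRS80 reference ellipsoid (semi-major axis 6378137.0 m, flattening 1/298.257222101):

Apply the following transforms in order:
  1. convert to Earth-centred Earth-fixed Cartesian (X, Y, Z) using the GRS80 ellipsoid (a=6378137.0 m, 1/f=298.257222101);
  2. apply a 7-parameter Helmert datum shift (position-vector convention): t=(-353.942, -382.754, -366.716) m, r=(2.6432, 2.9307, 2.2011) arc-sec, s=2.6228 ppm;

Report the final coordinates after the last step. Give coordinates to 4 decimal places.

start: φ=-69.146158°, λ=119.257621°, h=269.500 m
→ ECEF (a=6378137.000, f=1/298.257222101): X=-1112994.0192, Y=1986773.9060, Z=-5938048.1535
→ Helmert 7p (PV): X=-1113456.4524, Y=1986460.5797, Z=-5938389.1701

X=-1113456.4524 m, Y=1986460.5797 m, Z=-5938389.1701 m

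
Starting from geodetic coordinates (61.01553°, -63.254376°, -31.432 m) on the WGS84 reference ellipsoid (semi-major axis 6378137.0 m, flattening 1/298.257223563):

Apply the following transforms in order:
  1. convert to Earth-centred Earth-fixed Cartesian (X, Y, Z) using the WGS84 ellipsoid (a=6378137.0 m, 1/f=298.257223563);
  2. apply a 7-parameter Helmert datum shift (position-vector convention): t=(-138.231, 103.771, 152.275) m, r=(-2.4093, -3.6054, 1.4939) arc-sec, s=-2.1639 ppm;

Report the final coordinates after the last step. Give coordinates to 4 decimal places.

X=1394245.9407 m, Y=-2766907.4417 m, Z=5556350.8164 m

start: φ=61.015530°, λ=-63.254376°, h=-31.432 m
→ ECEF (a=6378137.000, f=1/298.257223563): X=1394464.2667, Y=-2767092.1991, Z=5556153.8686
→ Helmert 7p (PV): X=1394245.9407, Y=-2766907.4417, Z=5556350.8164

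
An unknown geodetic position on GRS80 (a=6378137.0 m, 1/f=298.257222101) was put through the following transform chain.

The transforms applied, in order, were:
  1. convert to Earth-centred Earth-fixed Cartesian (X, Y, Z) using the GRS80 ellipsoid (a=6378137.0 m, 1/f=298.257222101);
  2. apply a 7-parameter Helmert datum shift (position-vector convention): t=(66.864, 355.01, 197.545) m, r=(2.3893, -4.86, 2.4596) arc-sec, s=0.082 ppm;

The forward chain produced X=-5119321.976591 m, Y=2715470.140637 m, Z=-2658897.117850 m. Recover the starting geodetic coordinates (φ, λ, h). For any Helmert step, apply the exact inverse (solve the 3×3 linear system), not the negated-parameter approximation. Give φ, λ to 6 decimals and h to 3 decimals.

start: X=-5119321.9766, Y=2715470.1406, Z=-2658897.1179 m
→ Helmert⁻¹: X=-5119418.6954, Y=2715145.1534, Z=-2659005.2726
→ geod (Bowring, a=6378137.000): φ=-24.79444400°, λ=152.06022000°, h=1393.5370 m

φ=-24.794444°, λ=152.060220°, h=1393.537 m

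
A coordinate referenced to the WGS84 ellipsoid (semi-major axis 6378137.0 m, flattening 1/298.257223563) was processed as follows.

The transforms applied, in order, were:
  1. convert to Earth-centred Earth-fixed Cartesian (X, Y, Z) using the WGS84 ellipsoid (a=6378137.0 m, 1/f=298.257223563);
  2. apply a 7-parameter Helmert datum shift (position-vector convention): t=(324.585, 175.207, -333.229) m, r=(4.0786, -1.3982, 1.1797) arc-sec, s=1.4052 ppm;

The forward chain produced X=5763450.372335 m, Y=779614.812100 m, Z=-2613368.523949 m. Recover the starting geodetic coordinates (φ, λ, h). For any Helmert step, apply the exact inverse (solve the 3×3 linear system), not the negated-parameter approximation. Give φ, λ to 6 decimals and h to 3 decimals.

φ=-24.339816°, λ=7.701480°, h=1125.867 m

start: X=5763450.3723, Y=779614.8121, Z=-2613368.5239 m
→ Helmert⁻¹: X=5763104.4332, Y=779353.8785, Z=-2613086.0999
→ geod (Bowring, a=6378137.000): φ=-24.33981600°, λ=7.70148000°, h=1125.8670 m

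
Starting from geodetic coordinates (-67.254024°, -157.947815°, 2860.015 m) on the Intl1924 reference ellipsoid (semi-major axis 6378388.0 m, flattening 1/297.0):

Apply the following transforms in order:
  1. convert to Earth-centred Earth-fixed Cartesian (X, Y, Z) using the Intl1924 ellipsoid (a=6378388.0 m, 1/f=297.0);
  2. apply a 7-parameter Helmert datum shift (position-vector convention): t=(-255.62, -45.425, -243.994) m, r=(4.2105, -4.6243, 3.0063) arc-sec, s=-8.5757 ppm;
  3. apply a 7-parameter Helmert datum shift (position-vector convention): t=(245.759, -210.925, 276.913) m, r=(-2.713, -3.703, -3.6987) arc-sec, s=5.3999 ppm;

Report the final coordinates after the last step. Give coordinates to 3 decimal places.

X=-2293116.062 m, Y=-929206.135 m, Z=-5862244.765 m

start: φ=-67.254024°, λ=-157.947815°, h=2860.015 m
→ ECEF (a=6378388.000, f=1/297.0): X=-2293347.0382, Y=-929002.9908, Z=-5862196.9665
→ Helmert 7p (PV): X=-2293438.0262, Y=-928954.2096, Z=-5862461.0664
→ Helmert 7p (PV): X=-2293116.0622, Y=-929206.1345, Z=-5862244.7650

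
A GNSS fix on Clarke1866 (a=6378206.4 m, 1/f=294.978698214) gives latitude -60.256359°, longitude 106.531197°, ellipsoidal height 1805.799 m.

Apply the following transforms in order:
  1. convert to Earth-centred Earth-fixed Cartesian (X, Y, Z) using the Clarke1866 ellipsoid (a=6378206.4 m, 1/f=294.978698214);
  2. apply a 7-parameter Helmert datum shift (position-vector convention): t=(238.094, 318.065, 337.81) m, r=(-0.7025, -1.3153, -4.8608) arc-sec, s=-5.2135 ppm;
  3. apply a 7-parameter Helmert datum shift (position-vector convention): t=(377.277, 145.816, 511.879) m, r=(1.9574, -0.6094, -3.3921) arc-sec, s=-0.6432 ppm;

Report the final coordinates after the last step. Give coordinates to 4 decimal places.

X=-902144.7734 m, Y=3042701.7736 m, Z=-5515181.4073 m

start: φ=-60.256359°, λ=106.531197°, h=1805.799 m
→ ECEF (a=6378206.400, f=1/294.978698214): X=-902938.6289, Y=3042186.0320, Z=-5516073.4890
→ Helmert 7p (PV): X=-902588.9617, Y=3042490.7284, Z=-5515723.0398
→ Helmert 7p (PV): X=-902144.7734, Y=3042701.7736, Z=-5515181.4073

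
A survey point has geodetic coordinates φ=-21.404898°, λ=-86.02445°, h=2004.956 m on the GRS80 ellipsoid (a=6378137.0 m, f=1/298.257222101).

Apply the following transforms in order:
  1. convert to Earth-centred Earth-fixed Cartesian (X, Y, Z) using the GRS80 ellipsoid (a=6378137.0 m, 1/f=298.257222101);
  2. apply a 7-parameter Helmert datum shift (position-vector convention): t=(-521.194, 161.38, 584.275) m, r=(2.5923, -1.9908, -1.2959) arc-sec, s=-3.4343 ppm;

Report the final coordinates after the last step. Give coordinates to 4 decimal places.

X=411475.7437 m, Y=-5928210.3651 m, Z=-2313400.5070 m

start: φ=-21.404898°, λ=-86.024450°, h=2004.956 m
→ ECEF (a=6378137.000, f=1/298.257222101): X=412013.2659, Y=-5928418.5974, Z=-2313922.1982
→ Helmert 7p (PV): X=411475.7437, Y=-5928210.3651, Z=-2313400.5070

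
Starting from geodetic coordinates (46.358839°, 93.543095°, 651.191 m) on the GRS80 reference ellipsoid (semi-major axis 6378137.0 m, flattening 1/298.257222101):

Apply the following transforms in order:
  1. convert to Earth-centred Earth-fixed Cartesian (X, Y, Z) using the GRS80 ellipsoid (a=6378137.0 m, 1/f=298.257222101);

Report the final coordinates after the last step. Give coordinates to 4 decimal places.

X=-272534.2111 m, Y=4401561.5962 m, Z=4593336.3823 m

start: φ=46.358839°, λ=93.543095°, h=651.191 m
→ ECEF (a=6378137.000, f=1/298.257222101): X=-272534.2111, Y=4401561.5962, Z=4593336.3823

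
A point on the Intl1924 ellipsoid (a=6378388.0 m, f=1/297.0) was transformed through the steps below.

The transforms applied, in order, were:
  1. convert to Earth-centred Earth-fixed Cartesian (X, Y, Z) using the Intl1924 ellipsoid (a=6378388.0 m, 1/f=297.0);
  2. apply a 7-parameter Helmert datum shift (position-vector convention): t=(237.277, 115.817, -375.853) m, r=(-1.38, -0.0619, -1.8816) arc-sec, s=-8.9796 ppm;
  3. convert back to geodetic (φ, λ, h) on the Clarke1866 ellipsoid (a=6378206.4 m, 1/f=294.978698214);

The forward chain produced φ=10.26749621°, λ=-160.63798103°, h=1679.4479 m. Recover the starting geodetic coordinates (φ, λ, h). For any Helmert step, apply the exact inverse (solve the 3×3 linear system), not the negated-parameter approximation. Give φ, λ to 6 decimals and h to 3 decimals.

φ=10.269841°, λ=-160.637113°, h=1875.533 m

start: φ=10.267496°, λ=-160.637981°, h=1679.448 m
→ ECEF (a=6378206.400, f=1/294.978698214): X=-5923305.8169, Y=-2081512.8199, Z=1129602.8654
→ Helmert⁻¹: X=-5923576.9564, Y=-2081708.9257, Z=1129976.7154
→ geod (Bowring, a=6378388.000): φ=10.26984100°, λ=-160.63711300°, h=1875.5330 m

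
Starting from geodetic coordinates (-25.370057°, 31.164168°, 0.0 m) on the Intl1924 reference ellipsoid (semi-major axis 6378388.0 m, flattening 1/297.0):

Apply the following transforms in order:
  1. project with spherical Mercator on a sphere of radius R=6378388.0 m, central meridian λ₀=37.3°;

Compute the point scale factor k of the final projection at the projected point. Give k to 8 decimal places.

start: φ=-25.370057°, λ=31.164168°, h=0.000 m
→ into merc (λ₀=37.3°): φ=-25.37005700°, λ−λ₀=-6.13583200°
scale k = 1.10673418

1.10673418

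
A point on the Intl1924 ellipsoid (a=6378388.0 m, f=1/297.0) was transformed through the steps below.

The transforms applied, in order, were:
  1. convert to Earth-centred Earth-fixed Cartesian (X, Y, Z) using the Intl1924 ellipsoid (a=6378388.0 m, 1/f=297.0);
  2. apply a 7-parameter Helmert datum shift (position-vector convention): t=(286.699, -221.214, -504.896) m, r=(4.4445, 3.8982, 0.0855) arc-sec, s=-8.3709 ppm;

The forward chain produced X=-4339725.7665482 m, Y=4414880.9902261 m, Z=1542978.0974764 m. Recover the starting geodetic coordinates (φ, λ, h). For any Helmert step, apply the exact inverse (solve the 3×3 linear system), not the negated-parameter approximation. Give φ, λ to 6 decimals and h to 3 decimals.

φ=14.088295°, λ=134.508558°, h=3458.820 m

start: X=-4339725.7665, Y=4414880.9902, Z=1542978.0975 m
→ Helmert⁻¹: X=-4340076.1327, Y=4415174.2167, Z=1543318.7546
→ geod (Bowring, a=6378388.000): φ=14.08829500°, λ=134.50855800°, h=3458.8200 m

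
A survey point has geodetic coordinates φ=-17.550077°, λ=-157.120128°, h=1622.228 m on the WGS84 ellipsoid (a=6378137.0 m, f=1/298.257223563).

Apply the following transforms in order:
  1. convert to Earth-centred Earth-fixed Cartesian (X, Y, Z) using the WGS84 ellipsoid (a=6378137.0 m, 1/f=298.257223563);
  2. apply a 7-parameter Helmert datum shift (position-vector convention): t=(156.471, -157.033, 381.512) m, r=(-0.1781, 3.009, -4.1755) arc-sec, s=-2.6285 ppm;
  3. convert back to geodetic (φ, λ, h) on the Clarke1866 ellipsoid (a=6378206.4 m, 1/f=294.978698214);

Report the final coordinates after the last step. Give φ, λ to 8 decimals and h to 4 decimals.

start: φ=-17.550077°, λ=-157.120128°, h=1622.228 m
→ ECEF (a=6378137.000, f=1/298.257223563): X=-5605928.7614, Y=-2365716.5989, Z=-1911454.4172
→ Helmert 7p (PV): X=-5605833.3296, Y=-2365755.5813, Z=-1910984.0589
→ geod (Bowring, a=6378206.400): φ=-17.54745626°, λ=-157.11944041°, h=1363.1898 m

φ=-17.54745626°, λ=-157.11944041°, h=1363.1898 m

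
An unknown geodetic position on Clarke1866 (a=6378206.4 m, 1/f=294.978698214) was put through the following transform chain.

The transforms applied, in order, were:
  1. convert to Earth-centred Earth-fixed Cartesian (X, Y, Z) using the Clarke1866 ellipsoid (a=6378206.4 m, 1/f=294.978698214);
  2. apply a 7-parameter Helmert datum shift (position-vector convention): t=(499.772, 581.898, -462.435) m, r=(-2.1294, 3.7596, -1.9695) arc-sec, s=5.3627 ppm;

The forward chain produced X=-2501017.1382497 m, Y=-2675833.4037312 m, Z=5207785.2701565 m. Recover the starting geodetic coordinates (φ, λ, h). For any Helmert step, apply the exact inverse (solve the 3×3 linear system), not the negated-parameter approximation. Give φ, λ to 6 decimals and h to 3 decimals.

start: X=-2501017.1382, Y=-2675833.4037, Z=5207785.2702 m
→ Helmert⁻¹: X=-2501572.8685, Y=-2676478.6020, Z=5208146.5478
→ geod (Bowring, a=6378206.400): φ=55.05940900°, λ=-133.06538200°, h=3872.5560 m

φ=55.059409°, λ=-133.065382°, h=3872.556 m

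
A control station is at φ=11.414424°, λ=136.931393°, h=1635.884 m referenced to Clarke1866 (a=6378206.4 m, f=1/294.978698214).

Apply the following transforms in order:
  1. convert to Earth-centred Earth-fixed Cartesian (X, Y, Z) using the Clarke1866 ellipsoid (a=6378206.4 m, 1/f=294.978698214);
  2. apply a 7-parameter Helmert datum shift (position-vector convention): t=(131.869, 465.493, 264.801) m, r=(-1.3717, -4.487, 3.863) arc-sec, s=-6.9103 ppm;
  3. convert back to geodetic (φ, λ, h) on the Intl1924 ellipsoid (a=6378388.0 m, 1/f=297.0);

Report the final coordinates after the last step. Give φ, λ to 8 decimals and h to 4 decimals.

φ=11.41468389°, λ=136.92864087°, h=1673.8795 m

start: φ=11.414424°, λ=136.931393°, h=1635.884 m
→ ECEF (a=6378206.400, f=1/294.978698214): X=-4569131.0851, Y=4271023.9019, Z=1254219.3527
→ Helmert 7p (PV): X=-4569074.9143, Y=4271382.6499, Z=1254347.6894
→ geod (Bowring, a=6378388.000): φ=11.41468389°, λ=136.92864087°, h=1673.8795 m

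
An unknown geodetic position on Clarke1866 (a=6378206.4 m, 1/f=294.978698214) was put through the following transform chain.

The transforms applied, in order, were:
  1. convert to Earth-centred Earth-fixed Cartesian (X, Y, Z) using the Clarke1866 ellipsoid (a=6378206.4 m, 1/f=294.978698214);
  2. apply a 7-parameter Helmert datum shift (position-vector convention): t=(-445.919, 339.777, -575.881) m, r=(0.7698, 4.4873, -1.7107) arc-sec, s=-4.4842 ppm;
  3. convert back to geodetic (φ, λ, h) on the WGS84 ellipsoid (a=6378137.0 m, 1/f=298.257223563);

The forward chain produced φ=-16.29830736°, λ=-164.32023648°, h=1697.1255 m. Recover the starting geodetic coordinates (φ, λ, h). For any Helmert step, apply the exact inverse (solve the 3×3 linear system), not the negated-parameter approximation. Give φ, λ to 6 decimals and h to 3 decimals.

φ=-16.296472°, λ=-164.315416°, h=1189.710 m

start: φ=-16.298307°, λ=-164.320236°, h=1697.126 m
→ ECEF (a=6378137.000, f=1/298.257223563): X=-5897135.4287, Y=-1655362.8418, Z=-1778912.4323
→ Helmert⁻¹: X=-5896663.5287, Y=-1655765.5860, Z=-1778466.6285
→ geod (Bowring, a=6378206.400): φ=-16.29647200°, λ=-164.31541600°, h=1189.7100 m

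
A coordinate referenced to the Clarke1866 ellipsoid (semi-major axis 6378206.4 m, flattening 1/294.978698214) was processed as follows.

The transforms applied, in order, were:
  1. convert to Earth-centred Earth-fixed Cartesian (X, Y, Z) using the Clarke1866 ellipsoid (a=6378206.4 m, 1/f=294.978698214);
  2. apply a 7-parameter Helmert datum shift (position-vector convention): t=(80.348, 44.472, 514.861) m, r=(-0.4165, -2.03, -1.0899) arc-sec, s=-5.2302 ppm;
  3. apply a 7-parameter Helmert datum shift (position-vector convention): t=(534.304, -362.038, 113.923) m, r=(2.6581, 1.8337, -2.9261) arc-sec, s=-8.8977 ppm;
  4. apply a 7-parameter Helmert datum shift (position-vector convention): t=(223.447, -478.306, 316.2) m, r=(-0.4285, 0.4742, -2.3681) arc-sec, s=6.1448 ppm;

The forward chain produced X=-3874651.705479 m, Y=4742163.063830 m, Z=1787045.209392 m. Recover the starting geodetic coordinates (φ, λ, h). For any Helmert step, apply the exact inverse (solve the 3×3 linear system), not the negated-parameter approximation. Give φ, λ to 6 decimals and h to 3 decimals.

start: X=-3874651.7055, Y=4742163.0638, Z=1787045.2094 m
→ Helmert⁻¹: X=-3874909.8987, Y=4742564.0283, Z=1786718.9743
→ Helmert⁻¹: X=-3875561.8517, Y=4742936.3112, Z=1786525.3729
→ Helmert⁻¹: X=-3875669.9536, Y=4742892.5601, Z=1786067.5734
→ geod (Bowring, a=6378206.400): φ=16.36161000°, λ=129.25408700°, h=3612.4500 m

φ=16.361610°, λ=129.254087°, h=3612.450 m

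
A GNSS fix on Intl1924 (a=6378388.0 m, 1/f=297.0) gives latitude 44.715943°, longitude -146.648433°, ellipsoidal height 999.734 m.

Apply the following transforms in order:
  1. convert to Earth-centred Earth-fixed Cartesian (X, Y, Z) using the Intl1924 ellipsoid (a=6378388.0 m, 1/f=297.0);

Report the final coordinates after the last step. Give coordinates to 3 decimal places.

start: φ=44.715943°, λ=-146.648433°, h=999.734 m
→ ECEF (a=6378388.000, f=1/297.0): X=-3792970.1194, Y=-2496405.2754, Z=4465755.2661

X=-3792970.119 m, Y=-2496405.275 m, Z=4465755.266 m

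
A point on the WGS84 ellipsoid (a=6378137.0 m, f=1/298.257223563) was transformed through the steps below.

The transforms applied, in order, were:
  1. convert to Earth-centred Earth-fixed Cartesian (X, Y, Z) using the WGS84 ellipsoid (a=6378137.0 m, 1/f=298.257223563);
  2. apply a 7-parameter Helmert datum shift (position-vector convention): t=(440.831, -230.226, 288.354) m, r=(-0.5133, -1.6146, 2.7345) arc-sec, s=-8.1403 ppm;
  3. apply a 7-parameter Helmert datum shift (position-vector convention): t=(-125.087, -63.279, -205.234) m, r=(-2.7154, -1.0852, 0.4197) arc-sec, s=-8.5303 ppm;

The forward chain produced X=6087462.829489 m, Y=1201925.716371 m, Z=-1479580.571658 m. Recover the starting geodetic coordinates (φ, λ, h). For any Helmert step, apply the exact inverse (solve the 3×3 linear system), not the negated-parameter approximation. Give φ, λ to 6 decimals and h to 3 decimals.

φ=-13.500642°, λ=11.171574°, h=1847.709 m

start: X=6087462.8295, Y=1201925.7164, Z=-1479580.5717 m
→ Helmert⁻¹: X=6087634.5082, Y=1202006.3377, Z=-1479404.1616
→ Helmert⁻¹: X=6087247.5835, Y=1202169.3327, Z=-1479749.2189
→ geod (Bowring, a=6378137.000): φ=-13.50064200°, λ=11.17157400°, h=1847.7090 m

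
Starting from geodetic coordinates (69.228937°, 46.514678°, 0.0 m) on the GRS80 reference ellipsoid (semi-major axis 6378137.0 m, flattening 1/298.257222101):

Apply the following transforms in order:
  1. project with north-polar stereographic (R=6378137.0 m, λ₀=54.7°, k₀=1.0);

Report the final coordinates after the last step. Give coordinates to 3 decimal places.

start: φ=69.228937°, λ=46.514678°, h=0.000 m
→ stereo (R=6378137.0, λ₀=54.7°): E=-332857.2080, N=-2314068.1356

E=-332857.208 m, N=-2314068.136 m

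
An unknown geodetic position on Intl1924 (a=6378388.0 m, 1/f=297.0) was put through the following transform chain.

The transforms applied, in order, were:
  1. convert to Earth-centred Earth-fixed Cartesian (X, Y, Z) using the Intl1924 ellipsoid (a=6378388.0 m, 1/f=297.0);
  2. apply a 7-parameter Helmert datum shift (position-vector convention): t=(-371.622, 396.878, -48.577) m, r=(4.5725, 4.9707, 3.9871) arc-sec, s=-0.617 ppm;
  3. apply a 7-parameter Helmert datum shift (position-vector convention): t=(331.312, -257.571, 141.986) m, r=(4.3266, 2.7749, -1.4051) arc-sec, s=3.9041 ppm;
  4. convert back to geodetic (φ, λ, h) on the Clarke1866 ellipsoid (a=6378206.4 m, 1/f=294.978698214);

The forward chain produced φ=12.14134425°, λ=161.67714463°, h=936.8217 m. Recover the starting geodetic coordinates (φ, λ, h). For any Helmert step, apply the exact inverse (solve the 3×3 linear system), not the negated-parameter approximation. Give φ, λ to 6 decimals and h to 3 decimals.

φ=12.137295°, λ=161.677169°, h=627.483 m

start: φ=12.141344°, λ=161.677145°, h=936.822 m
→ ECEF (a=6378206.400, f=1/294.978698214): X=-5921151.9492, Y=1960854.4214, Z=1332806.7971
→ Helmert⁻¹: X=-5921491.4292, Y=1961091.9494, Z=1332538.8101
→ Helmert⁻¹: X=-5921117.6666, Y=1960840.2732, Z=1332402.0503
→ geod (Bowring, a=6378388.000): φ=12.13729500°, λ=161.67716900°, h=627.4830 m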